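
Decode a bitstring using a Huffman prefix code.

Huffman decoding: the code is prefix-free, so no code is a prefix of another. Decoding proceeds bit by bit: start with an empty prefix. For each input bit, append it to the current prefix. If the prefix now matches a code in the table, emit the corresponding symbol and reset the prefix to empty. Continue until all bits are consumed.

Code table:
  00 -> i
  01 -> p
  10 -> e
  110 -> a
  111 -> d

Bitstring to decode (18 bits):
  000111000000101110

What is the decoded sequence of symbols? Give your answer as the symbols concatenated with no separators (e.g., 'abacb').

Answer: ipaiippa

Derivation:
Bit 0: prefix='0' (no match yet)
Bit 1: prefix='00' -> emit 'i', reset
Bit 2: prefix='0' (no match yet)
Bit 3: prefix='01' -> emit 'p', reset
Bit 4: prefix='1' (no match yet)
Bit 5: prefix='11' (no match yet)
Bit 6: prefix='110' -> emit 'a', reset
Bit 7: prefix='0' (no match yet)
Bit 8: prefix='00' -> emit 'i', reset
Bit 9: prefix='0' (no match yet)
Bit 10: prefix='00' -> emit 'i', reset
Bit 11: prefix='0' (no match yet)
Bit 12: prefix='01' -> emit 'p', reset
Bit 13: prefix='0' (no match yet)
Bit 14: prefix='01' -> emit 'p', reset
Bit 15: prefix='1' (no match yet)
Bit 16: prefix='11' (no match yet)
Bit 17: prefix='110' -> emit 'a', reset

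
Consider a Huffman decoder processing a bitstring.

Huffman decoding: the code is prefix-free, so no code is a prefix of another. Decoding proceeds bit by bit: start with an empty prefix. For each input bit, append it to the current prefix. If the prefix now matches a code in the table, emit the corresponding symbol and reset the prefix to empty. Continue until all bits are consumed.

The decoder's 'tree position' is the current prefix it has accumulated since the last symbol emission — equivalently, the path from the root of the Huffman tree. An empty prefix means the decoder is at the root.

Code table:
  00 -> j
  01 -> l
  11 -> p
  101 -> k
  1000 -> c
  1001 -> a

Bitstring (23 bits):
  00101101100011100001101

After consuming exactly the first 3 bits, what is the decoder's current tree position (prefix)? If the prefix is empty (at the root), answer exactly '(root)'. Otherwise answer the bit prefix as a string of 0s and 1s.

Answer: 1

Derivation:
Bit 0: prefix='0' (no match yet)
Bit 1: prefix='00' -> emit 'j', reset
Bit 2: prefix='1' (no match yet)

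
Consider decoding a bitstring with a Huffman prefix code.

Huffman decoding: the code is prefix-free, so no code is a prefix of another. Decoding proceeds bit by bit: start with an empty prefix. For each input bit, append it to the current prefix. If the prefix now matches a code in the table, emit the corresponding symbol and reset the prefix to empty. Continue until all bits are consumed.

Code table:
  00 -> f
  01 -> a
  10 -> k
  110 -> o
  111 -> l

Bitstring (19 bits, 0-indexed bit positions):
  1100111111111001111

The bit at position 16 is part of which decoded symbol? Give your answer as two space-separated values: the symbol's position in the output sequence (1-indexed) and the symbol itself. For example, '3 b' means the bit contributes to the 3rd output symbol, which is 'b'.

Answer: 7 l

Derivation:
Bit 0: prefix='1' (no match yet)
Bit 1: prefix='11' (no match yet)
Bit 2: prefix='110' -> emit 'o', reset
Bit 3: prefix='0' (no match yet)
Bit 4: prefix='01' -> emit 'a', reset
Bit 5: prefix='1' (no match yet)
Bit 6: prefix='11' (no match yet)
Bit 7: prefix='111' -> emit 'l', reset
Bit 8: prefix='1' (no match yet)
Bit 9: prefix='11' (no match yet)
Bit 10: prefix='111' -> emit 'l', reset
Bit 11: prefix='1' (no match yet)
Bit 12: prefix='11' (no match yet)
Bit 13: prefix='110' -> emit 'o', reset
Bit 14: prefix='0' (no match yet)
Bit 15: prefix='01' -> emit 'a', reset
Bit 16: prefix='1' (no match yet)
Bit 17: prefix='11' (no match yet)
Bit 18: prefix='111' -> emit 'l', reset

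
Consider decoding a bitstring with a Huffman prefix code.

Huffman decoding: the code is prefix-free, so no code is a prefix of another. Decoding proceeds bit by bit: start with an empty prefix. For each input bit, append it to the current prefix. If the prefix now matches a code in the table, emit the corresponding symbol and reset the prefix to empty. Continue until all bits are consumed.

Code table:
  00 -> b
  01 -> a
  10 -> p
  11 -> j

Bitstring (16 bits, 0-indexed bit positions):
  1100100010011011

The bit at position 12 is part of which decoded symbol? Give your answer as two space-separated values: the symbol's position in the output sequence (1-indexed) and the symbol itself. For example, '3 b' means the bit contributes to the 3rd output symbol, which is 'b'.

Answer: 7 p

Derivation:
Bit 0: prefix='1' (no match yet)
Bit 1: prefix='11' -> emit 'j', reset
Bit 2: prefix='0' (no match yet)
Bit 3: prefix='00' -> emit 'b', reset
Bit 4: prefix='1' (no match yet)
Bit 5: prefix='10' -> emit 'p', reset
Bit 6: prefix='0' (no match yet)
Bit 7: prefix='00' -> emit 'b', reset
Bit 8: prefix='1' (no match yet)
Bit 9: prefix='10' -> emit 'p', reset
Bit 10: prefix='0' (no match yet)
Bit 11: prefix='01' -> emit 'a', reset
Bit 12: prefix='1' (no match yet)
Bit 13: prefix='10' -> emit 'p', reset
Bit 14: prefix='1' (no match yet)
Bit 15: prefix='11' -> emit 'j', reset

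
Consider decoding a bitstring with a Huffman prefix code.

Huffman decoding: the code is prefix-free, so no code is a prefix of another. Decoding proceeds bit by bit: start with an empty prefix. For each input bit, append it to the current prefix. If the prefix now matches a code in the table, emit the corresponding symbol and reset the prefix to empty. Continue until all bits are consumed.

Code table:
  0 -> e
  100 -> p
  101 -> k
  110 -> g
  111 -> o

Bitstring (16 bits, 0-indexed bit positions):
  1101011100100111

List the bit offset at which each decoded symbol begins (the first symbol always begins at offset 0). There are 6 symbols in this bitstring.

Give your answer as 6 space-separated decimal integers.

Bit 0: prefix='1' (no match yet)
Bit 1: prefix='11' (no match yet)
Bit 2: prefix='110' -> emit 'g', reset
Bit 3: prefix='1' (no match yet)
Bit 4: prefix='10' (no match yet)
Bit 5: prefix='101' -> emit 'k', reset
Bit 6: prefix='1' (no match yet)
Bit 7: prefix='11' (no match yet)
Bit 8: prefix='110' -> emit 'g', reset
Bit 9: prefix='0' -> emit 'e', reset
Bit 10: prefix='1' (no match yet)
Bit 11: prefix='10' (no match yet)
Bit 12: prefix='100' -> emit 'p', reset
Bit 13: prefix='1' (no match yet)
Bit 14: prefix='11' (no match yet)
Bit 15: prefix='111' -> emit 'o', reset

Answer: 0 3 6 9 10 13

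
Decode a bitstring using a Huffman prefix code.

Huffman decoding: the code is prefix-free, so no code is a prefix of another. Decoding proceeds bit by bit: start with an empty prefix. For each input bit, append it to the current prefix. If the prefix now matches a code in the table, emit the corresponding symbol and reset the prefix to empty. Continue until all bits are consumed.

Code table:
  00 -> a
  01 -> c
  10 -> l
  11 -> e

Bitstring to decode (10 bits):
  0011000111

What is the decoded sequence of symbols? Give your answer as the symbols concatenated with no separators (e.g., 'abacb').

Answer: aeace

Derivation:
Bit 0: prefix='0' (no match yet)
Bit 1: prefix='00' -> emit 'a', reset
Bit 2: prefix='1' (no match yet)
Bit 3: prefix='11' -> emit 'e', reset
Bit 4: prefix='0' (no match yet)
Bit 5: prefix='00' -> emit 'a', reset
Bit 6: prefix='0' (no match yet)
Bit 7: prefix='01' -> emit 'c', reset
Bit 8: prefix='1' (no match yet)
Bit 9: prefix='11' -> emit 'e', reset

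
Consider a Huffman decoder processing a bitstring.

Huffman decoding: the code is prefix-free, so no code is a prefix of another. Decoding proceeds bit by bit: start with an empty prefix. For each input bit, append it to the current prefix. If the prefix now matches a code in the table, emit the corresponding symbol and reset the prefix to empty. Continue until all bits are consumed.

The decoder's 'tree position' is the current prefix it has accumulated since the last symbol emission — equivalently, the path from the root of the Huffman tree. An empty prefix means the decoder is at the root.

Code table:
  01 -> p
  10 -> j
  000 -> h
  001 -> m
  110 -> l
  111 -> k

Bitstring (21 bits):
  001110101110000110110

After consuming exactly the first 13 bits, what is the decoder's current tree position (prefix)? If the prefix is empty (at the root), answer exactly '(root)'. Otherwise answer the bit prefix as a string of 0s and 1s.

Bit 0: prefix='0' (no match yet)
Bit 1: prefix='00' (no match yet)
Bit 2: prefix='001' -> emit 'm', reset
Bit 3: prefix='1' (no match yet)
Bit 4: prefix='11' (no match yet)
Bit 5: prefix='110' -> emit 'l', reset
Bit 6: prefix='1' (no match yet)
Bit 7: prefix='10' -> emit 'j', reset
Bit 8: prefix='1' (no match yet)
Bit 9: prefix='11' (no match yet)
Bit 10: prefix='111' -> emit 'k', reset
Bit 11: prefix='0' (no match yet)
Bit 12: prefix='00' (no match yet)

Answer: 00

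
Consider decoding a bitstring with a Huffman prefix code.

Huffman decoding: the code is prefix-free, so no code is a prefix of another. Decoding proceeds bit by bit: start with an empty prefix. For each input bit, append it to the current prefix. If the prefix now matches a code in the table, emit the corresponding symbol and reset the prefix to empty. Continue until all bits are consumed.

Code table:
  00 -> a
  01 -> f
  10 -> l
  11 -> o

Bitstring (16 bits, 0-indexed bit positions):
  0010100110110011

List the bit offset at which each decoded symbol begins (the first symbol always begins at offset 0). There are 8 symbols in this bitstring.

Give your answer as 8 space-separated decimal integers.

Answer: 0 2 4 6 8 10 12 14

Derivation:
Bit 0: prefix='0' (no match yet)
Bit 1: prefix='00' -> emit 'a', reset
Bit 2: prefix='1' (no match yet)
Bit 3: prefix='10' -> emit 'l', reset
Bit 4: prefix='1' (no match yet)
Bit 5: prefix='10' -> emit 'l', reset
Bit 6: prefix='0' (no match yet)
Bit 7: prefix='01' -> emit 'f', reset
Bit 8: prefix='1' (no match yet)
Bit 9: prefix='10' -> emit 'l', reset
Bit 10: prefix='1' (no match yet)
Bit 11: prefix='11' -> emit 'o', reset
Bit 12: prefix='0' (no match yet)
Bit 13: prefix='00' -> emit 'a', reset
Bit 14: prefix='1' (no match yet)
Bit 15: prefix='11' -> emit 'o', reset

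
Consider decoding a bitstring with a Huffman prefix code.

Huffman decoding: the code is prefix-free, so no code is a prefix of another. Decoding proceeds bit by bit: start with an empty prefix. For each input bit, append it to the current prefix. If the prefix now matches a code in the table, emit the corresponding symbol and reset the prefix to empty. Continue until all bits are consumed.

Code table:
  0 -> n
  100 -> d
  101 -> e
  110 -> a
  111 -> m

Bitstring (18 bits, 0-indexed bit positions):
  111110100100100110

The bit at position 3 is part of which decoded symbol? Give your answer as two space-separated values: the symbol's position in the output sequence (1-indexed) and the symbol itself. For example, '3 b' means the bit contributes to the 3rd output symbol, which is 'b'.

Bit 0: prefix='1' (no match yet)
Bit 1: prefix='11' (no match yet)
Bit 2: prefix='111' -> emit 'm', reset
Bit 3: prefix='1' (no match yet)
Bit 4: prefix='11' (no match yet)
Bit 5: prefix='110' -> emit 'a', reset
Bit 6: prefix='1' (no match yet)
Bit 7: prefix='10' (no match yet)

Answer: 2 a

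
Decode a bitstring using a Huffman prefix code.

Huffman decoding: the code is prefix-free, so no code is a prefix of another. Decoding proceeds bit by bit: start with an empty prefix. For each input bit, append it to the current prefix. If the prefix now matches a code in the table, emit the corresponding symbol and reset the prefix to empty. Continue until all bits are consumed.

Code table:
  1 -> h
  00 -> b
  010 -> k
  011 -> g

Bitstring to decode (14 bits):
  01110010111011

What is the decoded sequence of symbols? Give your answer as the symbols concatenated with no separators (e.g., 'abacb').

Answer: ghbhghg

Derivation:
Bit 0: prefix='0' (no match yet)
Bit 1: prefix='01' (no match yet)
Bit 2: prefix='011' -> emit 'g', reset
Bit 3: prefix='1' -> emit 'h', reset
Bit 4: prefix='0' (no match yet)
Bit 5: prefix='00' -> emit 'b', reset
Bit 6: prefix='1' -> emit 'h', reset
Bit 7: prefix='0' (no match yet)
Bit 8: prefix='01' (no match yet)
Bit 9: prefix='011' -> emit 'g', reset
Bit 10: prefix='1' -> emit 'h', reset
Bit 11: prefix='0' (no match yet)
Bit 12: prefix='01' (no match yet)
Bit 13: prefix='011' -> emit 'g', reset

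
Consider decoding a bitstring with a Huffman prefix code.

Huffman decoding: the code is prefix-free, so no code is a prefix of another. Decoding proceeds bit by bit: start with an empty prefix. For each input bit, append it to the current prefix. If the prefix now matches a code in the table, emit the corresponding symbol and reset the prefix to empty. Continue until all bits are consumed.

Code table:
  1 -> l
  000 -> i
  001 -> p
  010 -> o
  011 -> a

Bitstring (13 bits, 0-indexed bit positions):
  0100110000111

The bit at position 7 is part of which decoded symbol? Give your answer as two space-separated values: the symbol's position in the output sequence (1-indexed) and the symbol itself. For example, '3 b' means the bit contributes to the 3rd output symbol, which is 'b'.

Bit 0: prefix='0' (no match yet)
Bit 1: prefix='01' (no match yet)
Bit 2: prefix='010' -> emit 'o', reset
Bit 3: prefix='0' (no match yet)
Bit 4: prefix='01' (no match yet)
Bit 5: prefix='011' -> emit 'a', reset
Bit 6: prefix='0' (no match yet)
Bit 7: prefix='00' (no match yet)
Bit 8: prefix='000' -> emit 'i', reset
Bit 9: prefix='0' (no match yet)
Bit 10: prefix='01' (no match yet)
Bit 11: prefix='011' -> emit 'a', reset

Answer: 3 i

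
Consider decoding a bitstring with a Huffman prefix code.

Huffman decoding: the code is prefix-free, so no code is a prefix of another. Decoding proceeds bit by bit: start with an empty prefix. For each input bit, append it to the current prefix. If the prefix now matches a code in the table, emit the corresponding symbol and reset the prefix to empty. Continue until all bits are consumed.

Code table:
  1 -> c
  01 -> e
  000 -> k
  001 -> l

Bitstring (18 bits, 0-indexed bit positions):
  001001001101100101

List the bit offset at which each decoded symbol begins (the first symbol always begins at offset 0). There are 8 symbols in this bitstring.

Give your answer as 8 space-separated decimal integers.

Answer: 0 3 6 9 10 12 13 16

Derivation:
Bit 0: prefix='0' (no match yet)
Bit 1: prefix='00' (no match yet)
Bit 2: prefix='001' -> emit 'l', reset
Bit 3: prefix='0' (no match yet)
Bit 4: prefix='00' (no match yet)
Bit 5: prefix='001' -> emit 'l', reset
Bit 6: prefix='0' (no match yet)
Bit 7: prefix='00' (no match yet)
Bit 8: prefix='001' -> emit 'l', reset
Bit 9: prefix='1' -> emit 'c', reset
Bit 10: prefix='0' (no match yet)
Bit 11: prefix='01' -> emit 'e', reset
Bit 12: prefix='1' -> emit 'c', reset
Bit 13: prefix='0' (no match yet)
Bit 14: prefix='00' (no match yet)
Bit 15: prefix='001' -> emit 'l', reset
Bit 16: prefix='0' (no match yet)
Bit 17: prefix='01' -> emit 'e', reset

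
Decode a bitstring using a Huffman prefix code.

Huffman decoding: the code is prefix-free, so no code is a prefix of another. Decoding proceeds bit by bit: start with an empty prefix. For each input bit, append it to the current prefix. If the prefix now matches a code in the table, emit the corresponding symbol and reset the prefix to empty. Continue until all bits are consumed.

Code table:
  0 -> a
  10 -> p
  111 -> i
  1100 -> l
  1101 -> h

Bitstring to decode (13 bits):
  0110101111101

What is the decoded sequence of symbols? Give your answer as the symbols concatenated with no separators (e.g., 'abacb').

Bit 0: prefix='0' -> emit 'a', reset
Bit 1: prefix='1' (no match yet)
Bit 2: prefix='11' (no match yet)
Bit 3: prefix='110' (no match yet)
Bit 4: prefix='1101' -> emit 'h', reset
Bit 5: prefix='0' -> emit 'a', reset
Bit 6: prefix='1' (no match yet)
Bit 7: prefix='11' (no match yet)
Bit 8: prefix='111' -> emit 'i', reset
Bit 9: prefix='1' (no match yet)
Bit 10: prefix='11' (no match yet)
Bit 11: prefix='110' (no match yet)
Bit 12: prefix='1101' -> emit 'h', reset

Answer: ahaih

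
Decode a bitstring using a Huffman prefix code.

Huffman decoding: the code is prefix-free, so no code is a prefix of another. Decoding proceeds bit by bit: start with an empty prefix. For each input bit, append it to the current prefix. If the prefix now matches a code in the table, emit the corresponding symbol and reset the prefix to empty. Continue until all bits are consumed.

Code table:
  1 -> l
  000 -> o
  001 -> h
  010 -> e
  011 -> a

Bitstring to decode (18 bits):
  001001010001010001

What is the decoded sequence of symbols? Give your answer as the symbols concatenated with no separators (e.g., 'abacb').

Bit 0: prefix='0' (no match yet)
Bit 1: prefix='00' (no match yet)
Bit 2: prefix='001' -> emit 'h', reset
Bit 3: prefix='0' (no match yet)
Bit 4: prefix='00' (no match yet)
Bit 5: prefix='001' -> emit 'h', reset
Bit 6: prefix='0' (no match yet)
Bit 7: prefix='01' (no match yet)
Bit 8: prefix='010' -> emit 'e', reset
Bit 9: prefix='0' (no match yet)
Bit 10: prefix='00' (no match yet)
Bit 11: prefix='001' -> emit 'h', reset
Bit 12: prefix='0' (no match yet)
Bit 13: prefix='01' (no match yet)
Bit 14: prefix='010' -> emit 'e', reset
Bit 15: prefix='0' (no match yet)
Bit 16: prefix='00' (no match yet)
Bit 17: prefix='001' -> emit 'h', reset

Answer: hheheh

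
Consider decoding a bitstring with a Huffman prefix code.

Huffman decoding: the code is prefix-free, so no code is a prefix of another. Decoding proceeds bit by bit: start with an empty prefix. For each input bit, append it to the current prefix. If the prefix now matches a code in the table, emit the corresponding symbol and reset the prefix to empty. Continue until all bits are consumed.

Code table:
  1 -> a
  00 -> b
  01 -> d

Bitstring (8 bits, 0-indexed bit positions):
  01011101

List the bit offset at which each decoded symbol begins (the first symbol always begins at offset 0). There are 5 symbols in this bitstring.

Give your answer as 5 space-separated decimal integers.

Bit 0: prefix='0' (no match yet)
Bit 1: prefix='01' -> emit 'd', reset
Bit 2: prefix='0' (no match yet)
Bit 3: prefix='01' -> emit 'd', reset
Bit 4: prefix='1' -> emit 'a', reset
Bit 5: prefix='1' -> emit 'a', reset
Bit 6: prefix='0' (no match yet)
Bit 7: prefix='01' -> emit 'd', reset

Answer: 0 2 4 5 6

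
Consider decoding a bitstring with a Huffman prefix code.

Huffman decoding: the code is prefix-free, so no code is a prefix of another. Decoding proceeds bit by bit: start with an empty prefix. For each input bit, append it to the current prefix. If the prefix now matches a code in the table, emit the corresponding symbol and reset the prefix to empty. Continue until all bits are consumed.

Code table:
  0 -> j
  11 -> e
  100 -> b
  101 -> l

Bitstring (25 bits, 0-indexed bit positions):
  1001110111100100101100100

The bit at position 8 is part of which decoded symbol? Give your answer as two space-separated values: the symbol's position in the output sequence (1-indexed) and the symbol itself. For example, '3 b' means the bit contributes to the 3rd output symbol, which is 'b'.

Bit 0: prefix='1' (no match yet)
Bit 1: prefix='10' (no match yet)
Bit 2: prefix='100' -> emit 'b', reset
Bit 3: prefix='1' (no match yet)
Bit 4: prefix='11' -> emit 'e', reset
Bit 5: prefix='1' (no match yet)
Bit 6: prefix='10' (no match yet)
Bit 7: prefix='101' -> emit 'l', reset
Bit 8: prefix='1' (no match yet)
Bit 9: prefix='11' -> emit 'e', reset
Bit 10: prefix='1' (no match yet)
Bit 11: prefix='10' (no match yet)
Bit 12: prefix='100' -> emit 'b', reset

Answer: 4 e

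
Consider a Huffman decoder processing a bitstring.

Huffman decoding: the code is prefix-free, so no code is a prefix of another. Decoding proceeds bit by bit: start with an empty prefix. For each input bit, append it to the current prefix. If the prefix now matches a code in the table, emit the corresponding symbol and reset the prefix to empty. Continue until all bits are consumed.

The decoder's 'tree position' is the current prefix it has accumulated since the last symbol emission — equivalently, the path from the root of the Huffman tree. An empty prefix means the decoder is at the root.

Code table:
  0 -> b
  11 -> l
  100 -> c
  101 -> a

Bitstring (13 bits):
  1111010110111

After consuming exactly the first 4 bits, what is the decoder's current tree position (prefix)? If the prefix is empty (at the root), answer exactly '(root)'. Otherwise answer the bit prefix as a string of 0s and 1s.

Answer: (root)

Derivation:
Bit 0: prefix='1' (no match yet)
Bit 1: prefix='11' -> emit 'l', reset
Bit 2: prefix='1' (no match yet)
Bit 3: prefix='11' -> emit 'l', reset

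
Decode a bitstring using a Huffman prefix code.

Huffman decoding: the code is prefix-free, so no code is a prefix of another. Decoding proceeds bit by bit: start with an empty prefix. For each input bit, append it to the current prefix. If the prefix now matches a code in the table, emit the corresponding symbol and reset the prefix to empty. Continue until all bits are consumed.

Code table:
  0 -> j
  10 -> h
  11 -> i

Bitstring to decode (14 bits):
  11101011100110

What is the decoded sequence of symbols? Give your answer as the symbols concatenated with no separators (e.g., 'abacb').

Bit 0: prefix='1' (no match yet)
Bit 1: prefix='11' -> emit 'i', reset
Bit 2: prefix='1' (no match yet)
Bit 3: prefix='10' -> emit 'h', reset
Bit 4: prefix='1' (no match yet)
Bit 5: prefix='10' -> emit 'h', reset
Bit 6: prefix='1' (no match yet)
Bit 7: prefix='11' -> emit 'i', reset
Bit 8: prefix='1' (no match yet)
Bit 9: prefix='10' -> emit 'h', reset
Bit 10: prefix='0' -> emit 'j', reset
Bit 11: prefix='1' (no match yet)
Bit 12: prefix='11' -> emit 'i', reset
Bit 13: prefix='0' -> emit 'j', reset

Answer: ihhihjij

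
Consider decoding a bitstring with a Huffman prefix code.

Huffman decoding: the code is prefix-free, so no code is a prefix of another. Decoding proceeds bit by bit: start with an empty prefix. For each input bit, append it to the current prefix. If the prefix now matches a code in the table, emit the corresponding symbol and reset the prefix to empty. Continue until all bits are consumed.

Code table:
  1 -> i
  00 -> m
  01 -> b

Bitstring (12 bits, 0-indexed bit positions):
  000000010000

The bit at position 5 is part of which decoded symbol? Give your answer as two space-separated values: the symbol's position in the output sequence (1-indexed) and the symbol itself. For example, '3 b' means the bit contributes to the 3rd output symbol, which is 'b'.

Answer: 3 m

Derivation:
Bit 0: prefix='0' (no match yet)
Bit 1: prefix='00' -> emit 'm', reset
Bit 2: prefix='0' (no match yet)
Bit 3: prefix='00' -> emit 'm', reset
Bit 4: prefix='0' (no match yet)
Bit 5: prefix='00' -> emit 'm', reset
Bit 6: prefix='0' (no match yet)
Bit 7: prefix='01' -> emit 'b', reset
Bit 8: prefix='0' (no match yet)
Bit 9: prefix='00' -> emit 'm', reset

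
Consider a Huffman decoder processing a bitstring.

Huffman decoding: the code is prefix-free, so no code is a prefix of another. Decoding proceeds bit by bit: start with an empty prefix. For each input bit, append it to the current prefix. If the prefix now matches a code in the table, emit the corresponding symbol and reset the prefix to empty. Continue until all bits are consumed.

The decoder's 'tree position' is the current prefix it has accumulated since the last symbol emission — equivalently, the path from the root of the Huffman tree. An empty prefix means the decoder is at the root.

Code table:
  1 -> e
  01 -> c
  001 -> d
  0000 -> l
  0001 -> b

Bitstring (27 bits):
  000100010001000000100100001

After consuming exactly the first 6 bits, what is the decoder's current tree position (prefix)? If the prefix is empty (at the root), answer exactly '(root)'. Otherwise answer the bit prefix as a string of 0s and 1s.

Bit 0: prefix='0' (no match yet)
Bit 1: prefix='00' (no match yet)
Bit 2: prefix='000' (no match yet)
Bit 3: prefix='0001' -> emit 'b', reset
Bit 4: prefix='0' (no match yet)
Bit 5: prefix='00' (no match yet)

Answer: 00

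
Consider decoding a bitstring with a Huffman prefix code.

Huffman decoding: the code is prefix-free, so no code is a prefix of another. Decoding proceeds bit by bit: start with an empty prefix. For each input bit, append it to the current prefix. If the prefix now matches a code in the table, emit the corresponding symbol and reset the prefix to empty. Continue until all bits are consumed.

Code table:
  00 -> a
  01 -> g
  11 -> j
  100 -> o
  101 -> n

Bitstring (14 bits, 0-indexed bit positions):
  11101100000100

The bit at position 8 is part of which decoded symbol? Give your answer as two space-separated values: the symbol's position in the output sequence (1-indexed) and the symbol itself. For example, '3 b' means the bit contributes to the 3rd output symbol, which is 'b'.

Bit 0: prefix='1' (no match yet)
Bit 1: prefix='11' -> emit 'j', reset
Bit 2: prefix='1' (no match yet)
Bit 3: prefix='10' (no match yet)
Bit 4: prefix='101' -> emit 'n', reset
Bit 5: prefix='1' (no match yet)
Bit 6: prefix='10' (no match yet)
Bit 7: prefix='100' -> emit 'o', reset
Bit 8: prefix='0' (no match yet)
Bit 9: prefix='00' -> emit 'a', reset
Bit 10: prefix='0' (no match yet)
Bit 11: prefix='01' -> emit 'g', reset
Bit 12: prefix='0' (no match yet)

Answer: 4 a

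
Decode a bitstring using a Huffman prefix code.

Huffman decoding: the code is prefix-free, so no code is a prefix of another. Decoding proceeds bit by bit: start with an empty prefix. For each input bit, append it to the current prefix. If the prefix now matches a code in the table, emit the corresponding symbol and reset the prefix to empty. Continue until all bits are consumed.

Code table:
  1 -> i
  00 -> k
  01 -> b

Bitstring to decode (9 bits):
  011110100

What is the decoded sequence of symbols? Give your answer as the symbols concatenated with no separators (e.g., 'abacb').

Answer: biiibk

Derivation:
Bit 0: prefix='0' (no match yet)
Bit 1: prefix='01' -> emit 'b', reset
Bit 2: prefix='1' -> emit 'i', reset
Bit 3: prefix='1' -> emit 'i', reset
Bit 4: prefix='1' -> emit 'i', reset
Bit 5: prefix='0' (no match yet)
Bit 6: prefix='01' -> emit 'b', reset
Bit 7: prefix='0' (no match yet)
Bit 8: prefix='00' -> emit 'k', reset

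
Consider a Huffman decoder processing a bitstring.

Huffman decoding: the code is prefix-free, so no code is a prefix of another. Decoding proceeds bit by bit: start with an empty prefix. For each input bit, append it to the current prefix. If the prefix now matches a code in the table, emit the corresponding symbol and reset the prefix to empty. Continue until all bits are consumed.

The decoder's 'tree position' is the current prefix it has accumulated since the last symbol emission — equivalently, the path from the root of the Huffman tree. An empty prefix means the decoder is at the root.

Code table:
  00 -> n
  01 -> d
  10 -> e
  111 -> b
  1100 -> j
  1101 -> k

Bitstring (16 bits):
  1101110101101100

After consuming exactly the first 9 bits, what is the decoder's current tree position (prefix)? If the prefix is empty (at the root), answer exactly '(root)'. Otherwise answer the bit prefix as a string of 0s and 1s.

Bit 0: prefix='1' (no match yet)
Bit 1: prefix='11' (no match yet)
Bit 2: prefix='110' (no match yet)
Bit 3: prefix='1101' -> emit 'k', reset
Bit 4: prefix='1' (no match yet)
Bit 5: prefix='11' (no match yet)
Bit 6: prefix='110' (no match yet)
Bit 7: prefix='1101' -> emit 'k', reset
Bit 8: prefix='0' (no match yet)

Answer: 0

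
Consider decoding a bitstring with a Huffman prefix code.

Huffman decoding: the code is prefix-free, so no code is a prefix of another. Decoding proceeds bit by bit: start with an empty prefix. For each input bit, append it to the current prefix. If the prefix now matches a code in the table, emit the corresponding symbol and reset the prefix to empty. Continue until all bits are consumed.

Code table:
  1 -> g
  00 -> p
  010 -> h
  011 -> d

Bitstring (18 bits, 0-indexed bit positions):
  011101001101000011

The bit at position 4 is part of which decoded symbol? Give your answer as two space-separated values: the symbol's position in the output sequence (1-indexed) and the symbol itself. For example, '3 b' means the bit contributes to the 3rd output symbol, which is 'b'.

Bit 0: prefix='0' (no match yet)
Bit 1: prefix='01' (no match yet)
Bit 2: prefix='011' -> emit 'd', reset
Bit 3: prefix='1' -> emit 'g', reset
Bit 4: prefix='0' (no match yet)
Bit 5: prefix='01' (no match yet)
Bit 6: prefix='010' -> emit 'h', reset
Bit 7: prefix='0' (no match yet)
Bit 8: prefix='01' (no match yet)

Answer: 3 h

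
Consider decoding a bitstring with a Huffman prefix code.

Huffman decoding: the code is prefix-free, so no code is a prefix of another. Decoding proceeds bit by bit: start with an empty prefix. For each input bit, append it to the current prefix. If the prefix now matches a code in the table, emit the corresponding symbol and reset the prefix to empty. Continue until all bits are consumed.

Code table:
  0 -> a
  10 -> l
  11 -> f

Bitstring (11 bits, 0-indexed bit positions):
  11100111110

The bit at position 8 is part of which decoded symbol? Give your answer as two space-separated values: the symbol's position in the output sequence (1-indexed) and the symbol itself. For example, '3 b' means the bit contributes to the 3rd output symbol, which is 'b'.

Answer: 5 f

Derivation:
Bit 0: prefix='1' (no match yet)
Bit 1: prefix='11' -> emit 'f', reset
Bit 2: prefix='1' (no match yet)
Bit 3: prefix='10' -> emit 'l', reset
Bit 4: prefix='0' -> emit 'a', reset
Bit 5: prefix='1' (no match yet)
Bit 6: prefix='11' -> emit 'f', reset
Bit 7: prefix='1' (no match yet)
Bit 8: prefix='11' -> emit 'f', reset
Bit 9: prefix='1' (no match yet)
Bit 10: prefix='10' -> emit 'l', reset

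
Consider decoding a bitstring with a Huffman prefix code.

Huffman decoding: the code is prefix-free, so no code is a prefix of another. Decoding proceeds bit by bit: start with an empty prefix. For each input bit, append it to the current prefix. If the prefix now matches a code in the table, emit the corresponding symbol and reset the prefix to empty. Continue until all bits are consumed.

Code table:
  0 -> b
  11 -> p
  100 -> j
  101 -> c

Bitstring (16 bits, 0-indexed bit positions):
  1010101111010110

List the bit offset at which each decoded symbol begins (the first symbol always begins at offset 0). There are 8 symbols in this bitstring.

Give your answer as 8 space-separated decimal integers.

Bit 0: prefix='1' (no match yet)
Bit 1: prefix='10' (no match yet)
Bit 2: prefix='101' -> emit 'c', reset
Bit 3: prefix='0' -> emit 'b', reset
Bit 4: prefix='1' (no match yet)
Bit 5: prefix='10' (no match yet)
Bit 6: prefix='101' -> emit 'c', reset
Bit 7: prefix='1' (no match yet)
Bit 8: prefix='11' -> emit 'p', reset
Bit 9: prefix='1' (no match yet)
Bit 10: prefix='10' (no match yet)
Bit 11: prefix='101' -> emit 'c', reset
Bit 12: prefix='0' -> emit 'b', reset
Bit 13: prefix='1' (no match yet)
Bit 14: prefix='11' -> emit 'p', reset
Bit 15: prefix='0' -> emit 'b', reset

Answer: 0 3 4 7 9 12 13 15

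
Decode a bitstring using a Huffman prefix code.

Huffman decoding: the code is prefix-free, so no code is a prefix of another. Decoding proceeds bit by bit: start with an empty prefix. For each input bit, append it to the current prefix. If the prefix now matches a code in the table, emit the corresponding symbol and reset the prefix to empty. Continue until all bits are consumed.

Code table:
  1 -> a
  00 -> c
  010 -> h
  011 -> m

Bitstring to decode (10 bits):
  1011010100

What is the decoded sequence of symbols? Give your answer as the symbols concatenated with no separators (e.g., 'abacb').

Answer: amhac

Derivation:
Bit 0: prefix='1' -> emit 'a', reset
Bit 1: prefix='0' (no match yet)
Bit 2: prefix='01' (no match yet)
Bit 3: prefix='011' -> emit 'm', reset
Bit 4: prefix='0' (no match yet)
Bit 5: prefix='01' (no match yet)
Bit 6: prefix='010' -> emit 'h', reset
Bit 7: prefix='1' -> emit 'a', reset
Bit 8: prefix='0' (no match yet)
Bit 9: prefix='00' -> emit 'c', reset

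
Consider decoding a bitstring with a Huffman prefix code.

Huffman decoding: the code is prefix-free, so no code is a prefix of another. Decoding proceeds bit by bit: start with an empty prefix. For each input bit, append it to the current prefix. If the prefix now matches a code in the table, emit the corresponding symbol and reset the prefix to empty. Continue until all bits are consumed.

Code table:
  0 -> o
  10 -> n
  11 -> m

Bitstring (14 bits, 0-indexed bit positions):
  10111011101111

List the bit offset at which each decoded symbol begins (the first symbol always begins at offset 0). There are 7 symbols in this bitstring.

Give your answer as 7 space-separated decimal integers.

Answer: 0 2 4 6 8 10 12

Derivation:
Bit 0: prefix='1' (no match yet)
Bit 1: prefix='10' -> emit 'n', reset
Bit 2: prefix='1' (no match yet)
Bit 3: prefix='11' -> emit 'm', reset
Bit 4: prefix='1' (no match yet)
Bit 5: prefix='10' -> emit 'n', reset
Bit 6: prefix='1' (no match yet)
Bit 7: prefix='11' -> emit 'm', reset
Bit 8: prefix='1' (no match yet)
Bit 9: prefix='10' -> emit 'n', reset
Bit 10: prefix='1' (no match yet)
Bit 11: prefix='11' -> emit 'm', reset
Bit 12: prefix='1' (no match yet)
Bit 13: prefix='11' -> emit 'm', reset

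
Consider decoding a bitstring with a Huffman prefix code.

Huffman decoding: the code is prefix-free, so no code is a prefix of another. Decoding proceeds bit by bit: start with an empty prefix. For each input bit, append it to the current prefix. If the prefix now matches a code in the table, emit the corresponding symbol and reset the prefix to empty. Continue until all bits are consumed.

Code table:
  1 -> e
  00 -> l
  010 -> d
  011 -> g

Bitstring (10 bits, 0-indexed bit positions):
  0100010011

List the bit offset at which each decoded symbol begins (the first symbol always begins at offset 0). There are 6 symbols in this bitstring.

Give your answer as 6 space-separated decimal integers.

Bit 0: prefix='0' (no match yet)
Bit 1: prefix='01' (no match yet)
Bit 2: prefix='010' -> emit 'd', reset
Bit 3: prefix='0' (no match yet)
Bit 4: prefix='00' -> emit 'l', reset
Bit 5: prefix='1' -> emit 'e', reset
Bit 6: prefix='0' (no match yet)
Bit 7: prefix='00' -> emit 'l', reset
Bit 8: prefix='1' -> emit 'e', reset
Bit 9: prefix='1' -> emit 'e', reset

Answer: 0 3 5 6 8 9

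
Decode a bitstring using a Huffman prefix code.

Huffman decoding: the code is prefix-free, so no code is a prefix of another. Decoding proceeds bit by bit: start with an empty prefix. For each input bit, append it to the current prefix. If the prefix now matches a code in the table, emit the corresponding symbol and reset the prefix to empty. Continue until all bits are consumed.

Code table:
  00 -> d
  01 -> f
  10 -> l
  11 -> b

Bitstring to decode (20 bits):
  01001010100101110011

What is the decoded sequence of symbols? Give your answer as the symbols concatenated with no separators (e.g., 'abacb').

Answer: fdlllffbdb

Derivation:
Bit 0: prefix='0' (no match yet)
Bit 1: prefix='01' -> emit 'f', reset
Bit 2: prefix='0' (no match yet)
Bit 3: prefix='00' -> emit 'd', reset
Bit 4: prefix='1' (no match yet)
Bit 5: prefix='10' -> emit 'l', reset
Bit 6: prefix='1' (no match yet)
Bit 7: prefix='10' -> emit 'l', reset
Bit 8: prefix='1' (no match yet)
Bit 9: prefix='10' -> emit 'l', reset
Bit 10: prefix='0' (no match yet)
Bit 11: prefix='01' -> emit 'f', reset
Bit 12: prefix='0' (no match yet)
Bit 13: prefix='01' -> emit 'f', reset
Bit 14: prefix='1' (no match yet)
Bit 15: prefix='11' -> emit 'b', reset
Bit 16: prefix='0' (no match yet)
Bit 17: prefix='00' -> emit 'd', reset
Bit 18: prefix='1' (no match yet)
Bit 19: prefix='11' -> emit 'b', reset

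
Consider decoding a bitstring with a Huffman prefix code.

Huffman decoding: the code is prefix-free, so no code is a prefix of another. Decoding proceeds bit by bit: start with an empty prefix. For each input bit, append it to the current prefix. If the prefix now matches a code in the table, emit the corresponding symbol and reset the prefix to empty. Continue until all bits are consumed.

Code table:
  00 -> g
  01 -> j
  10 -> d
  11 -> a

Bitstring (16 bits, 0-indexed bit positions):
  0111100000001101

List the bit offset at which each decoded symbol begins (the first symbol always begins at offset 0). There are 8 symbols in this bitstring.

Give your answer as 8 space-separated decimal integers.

Answer: 0 2 4 6 8 10 12 14

Derivation:
Bit 0: prefix='0' (no match yet)
Bit 1: prefix='01' -> emit 'j', reset
Bit 2: prefix='1' (no match yet)
Bit 3: prefix='11' -> emit 'a', reset
Bit 4: prefix='1' (no match yet)
Bit 5: prefix='10' -> emit 'd', reset
Bit 6: prefix='0' (no match yet)
Bit 7: prefix='00' -> emit 'g', reset
Bit 8: prefix='0' (no match yet)
Bit 9: prefix='00' -> emit 'g', reset
Bit 10: prefix='0' (no match yet)
Bit 11: prefix='00' -> emit 'g', reset
Bit 12: prefix='1' (no match yet)
Bit 13: prefix='11' -> emit 'a', reset
Bit 14: prefix='0' (no match yet)
Bit 15: prefix='01' -> emit 'j', reset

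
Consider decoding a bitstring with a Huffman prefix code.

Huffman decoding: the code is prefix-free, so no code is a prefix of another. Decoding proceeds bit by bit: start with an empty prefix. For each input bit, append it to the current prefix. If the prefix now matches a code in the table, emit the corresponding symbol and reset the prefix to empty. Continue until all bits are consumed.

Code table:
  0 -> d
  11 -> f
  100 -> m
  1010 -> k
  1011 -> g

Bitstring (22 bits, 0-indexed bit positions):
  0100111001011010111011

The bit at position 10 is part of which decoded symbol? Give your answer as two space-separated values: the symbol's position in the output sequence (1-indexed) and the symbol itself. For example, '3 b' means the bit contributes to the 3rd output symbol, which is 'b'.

Bit 0: prefix='0' -> emit 'd', reset
Bit 1: prefix='1' (no match yet)
Bit 2: prefix='10' (no match yet)
Bit 3: prefix='100' -> emit 'm', reset
Bit 4: prefix='1' (no match yet)
Bit 5: prefix='11' -> emit 'f', reset
Bit 6: prefix='1' (no match yet)
Bit 7: prefix='10' (no match yet)
Bit 8: prefix='100' -> emit 'm', reset
Bit 9: prefix='1' (no match yet)
Bit 10: prefix='10' (no match yet)
Bit 11: prefix='101' (no match yet)
Bit 12: prefix='1011' -> emit 'g', reset
Bit 13: prefix='0' -> emit 'd', reset
Bit 14: prefix='1' (no match yet)

Answer: 5 g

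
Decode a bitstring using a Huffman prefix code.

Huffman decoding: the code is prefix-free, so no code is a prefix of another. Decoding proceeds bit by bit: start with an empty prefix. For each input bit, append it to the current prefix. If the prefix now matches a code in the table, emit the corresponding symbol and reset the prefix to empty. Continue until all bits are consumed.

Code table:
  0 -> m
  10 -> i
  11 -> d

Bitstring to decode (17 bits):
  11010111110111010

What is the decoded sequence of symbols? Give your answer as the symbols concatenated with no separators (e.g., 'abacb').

Answer: dmiddidii

Derivation:
Bit 0: prefix='1' (no match yet)
Bit 1: prefix='11' -> emit 'd', reset
Bit 2: prefix='0' -> emit 'm', reset
Bit 3: prefix='1' (no match yet)
Bit 4: prefix='10' -> emit 'i', reset
Bit 5: prefix='1' (no match yet)
Bit 6: prefix='11' -> emit 'd', reset
Bit 7: prefix='1' (no match yet)
Bit 8: prefix='11' -> emit 'd', reset
Bit 9: prefix='1' (no match yet)
Bit 10: prefix='10' -> emit 'i', reset
Bit 11: prefix='1' (no match yet)
Bit 12: prefix='11' -> emit 'd', reset
Bit 13: prefix='1' (no match yet)
Bit 14: prefix='10' -> emit 'i', reset
Bit 15: prefix='1' (no match yet)
Bit 16: prefix='10' -> emit 'i', reset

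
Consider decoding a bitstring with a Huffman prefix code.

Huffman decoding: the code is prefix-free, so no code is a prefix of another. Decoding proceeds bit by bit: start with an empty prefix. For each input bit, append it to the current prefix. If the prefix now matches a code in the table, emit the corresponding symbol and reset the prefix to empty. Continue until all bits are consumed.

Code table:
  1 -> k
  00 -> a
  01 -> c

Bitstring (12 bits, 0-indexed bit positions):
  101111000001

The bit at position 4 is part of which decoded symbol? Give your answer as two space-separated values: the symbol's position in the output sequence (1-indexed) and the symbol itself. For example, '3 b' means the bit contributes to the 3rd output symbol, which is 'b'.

Answer: 4 k

Derivation:
Bit 0: prefix='1' -> emit 'k', reset
Bit 1: prefix='0' (no match yet)
Bit 2: prefix='01' -> emit 'c', reset
Bit 3: prefix='1' -> emit 'k', reset
Bit 4: prefix='1' -> emit 'k', reset
Bit 5: prefix='1' -> emit 'k', reset
Bit 6: prefix='0' (no match yet)
Bit 7: prefix='00' -> emit 'a', reset
Bit 8: prefix='0' (no match yet)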